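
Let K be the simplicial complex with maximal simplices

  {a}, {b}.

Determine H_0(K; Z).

H_0 = Z^2.

We work with the vertex ordering a < b. The simplices of K, each written with vertices in increasing order, are:

  0-simplices (2): a, b

Hence C_0 ≅ Z^2.

Reading off H_k = ker ∂_k / im ∂_{k+1}:

  H_0: rank C_0 − rank ∂_1 = 2 − 0 = 2, and there is no ∂_1, so H_0 ≅ Z^2.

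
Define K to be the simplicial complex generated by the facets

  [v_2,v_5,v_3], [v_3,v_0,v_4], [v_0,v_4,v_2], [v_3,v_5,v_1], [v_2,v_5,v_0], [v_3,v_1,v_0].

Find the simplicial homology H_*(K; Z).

H_0 = Z,  H_1 = Z,  H_2 = 0.

Order the vertices as v_0 < v_1 < v_2 < v_3 < v_4 < v_5. Listing each simplex with vertices in this order, K has dimension 2 with simplices:

  0-simplices (6): [v_0], [v_1], [v_2], [v_3], [v_4], [v_5]
  1-simplices (12): [v_0,v_1], [v_0,v_2], [v_0,v_3], [v_0,v_4], [v_0,v_5], [v_1,v_3], [v_1,v_5], [v_2,v_3], [v_2,v_4], [v_2,v_5], [v_3,v_4], [v_3,v_5]
  2-simplices (6): [v_0,v_1,v_3], [v_0,v_2,v_4], [v_0,v_2,v_5], [v_0,v_3,v_4], [v_1,v_3,v_5], [v_2,v_3,v_5]

giving chain groups C_0 ≅ Z^6, C_1 ≅ Z^12, C_2 ≅ Z^6.

∂_1: C_1 → C_0 is given by ∂[p,q] = [q] − [p].
The 6×12 boundary matrix has rank 5 and Smith normal form diag(1,1,1,1,1).

Boundary ∂_2: C_2 → C_1 acts by ∂[p,q,r] = [q,r] − [p,r] + [p,q]. For instance
  ∂[v_1,v_3,v_5] = [v_3,v_5] − [v_1,v_5] + [v_1,v_3],
  ∂[v_0,v_3,v_4] = [v_3,v_4] − [v_0,v_4] + [v_0,v_3].
This gives a 12×6 integer matrix of rank 6; reducing to Smith normal form yields diagonal entries (1,1,1,1,1,1).

Now H_k = ker ∂_k / im ∂_{k+1}, so:

  H_0: rank C_0 − rank ∂_1 = 6 − 5 = 1, and the invariant factors of ∂_1 are all 1, so H_0 ≅ Z.
  H_1: rank ker ∂_1 − rank ∂_2 = (12 − 5) − 6 = 1, and the invariant factors of ∂_2 are all 1, so H_1 ≅ Z.
  H_2: rank ker ∂_2 − rank ∂_3 = (6 − 6) − 0 = 0, and there is no ∂_3, so H_2 ≅ 0.

(K is a triangulation of the cylinder S^1 x I.)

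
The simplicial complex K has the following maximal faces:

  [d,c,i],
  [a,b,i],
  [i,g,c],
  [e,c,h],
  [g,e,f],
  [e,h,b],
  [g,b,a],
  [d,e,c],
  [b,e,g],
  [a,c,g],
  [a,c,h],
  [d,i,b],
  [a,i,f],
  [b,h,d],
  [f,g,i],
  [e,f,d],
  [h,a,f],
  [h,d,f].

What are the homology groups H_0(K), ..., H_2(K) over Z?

K has 9 vertices, 27 edges, 18 triangles.
rank ∂_0 = 0, rank ∂_1 = 8 ⇒ b_0 = 9 − 0 − 8 = 1; all invariant factors of ∂_1 are 1 so no torsion. So H_0 = Z.
rank ∂_1 = 8, rank ∂_2 = 18 ⇒ b_1 = 27 − 8 − 18 = 1; ∂_2 has invariant factor(s) [2] giving torsion. So H_1 = Z ⊕ Z/2Z.
rank ∂_2 = 18, rank ∂_3 = 0 ⇒ b_2 = 18 − 18 − 0 = 0. So H_2 = 0.

H_0 ≅ Z,  H_1 ≅ Z ⊕ Z/2Z,  H_2 = 0.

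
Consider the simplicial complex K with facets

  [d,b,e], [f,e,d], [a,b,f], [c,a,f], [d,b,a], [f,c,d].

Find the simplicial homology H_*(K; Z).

H_0 ≅ Z,  H_1 ≅ Z,  H_2 = 0.

We work with the vertex ordering a < b < c < d < e < f. The simplices of K, each written with vertices in increasing order, are:

  0-simplices (6): a, b, c, d, e, f
  1-simplices (12): ab, ac, ad, af, bd, be, bf, cd, cf, de, df, ef
  2-simplices (6): abd, abf, acf, bde, cdf, def

so the chain groups are C_0 ≅ Z^6, C_1 ≅ Z^12, C_2 ≅ Z^6.

The boundary map ∂_1: C_1 → C_0 sends each edge [p,q] (with p < q) to q − p.
As a 6×12 matrix over Z this has rank 5, with invariant factors (1,1,1,1,1).

∂_2: C_2 → C_1 sends each 2-simplex [p,q,r] to [q,r] − [p,r] + [p,q]. For instance
  ∂cdf = df − cf + cd,
  ∂acf = cf − af + ac.
This gives a 12×6 integer matrix of rank 6; reducing to Smith normal form yields diagonal entries (1,1,1,1,1,1).

Now H_k = ker ∂_k / im ∂_{k+1}, so:

  H_0: rank C_0 − rank ∂_1 = 6 − 5 = 1, and the invariant factors of ∂_1 are all 1, so H_0 = Z.
  H_1: rank ker ∂_1 − rank ∂_2 = (12 − 5) − 6 = 1, and the invariant factors of ∂_2 are all 1, so H_1 = Z.
  H_2: rank ker ∂_2 − rank ∂_3 = (6 − 6) − 0 = 0, and there is no ∂_3, so H_2 = 0.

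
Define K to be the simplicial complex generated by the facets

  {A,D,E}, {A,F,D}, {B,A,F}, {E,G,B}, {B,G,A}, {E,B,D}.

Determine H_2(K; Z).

H_2 ≅ 0.

Order the vertices as A < B < D < E < F < G. Listing each simplex with vertices in this order, K has dimension 2 with simplices:

  0-simplices (6): A, B, D, E, F, G
  1-simplices (12): AB, AD, AE, AF, AG, BD, BE, BF, BG, DE, DF, EG
  2-simplices (6): ABF, ABG, ADE, ADF, BDE, BEG

giving chain groups C_0 ≅ Z^6, C_1 ≅ Z^12, C_2 ≅ Z^6.

∂_1: C_1 → C_0 is given by ∂[p,q] = [q] − [p]. For instance
  ∂BD = D − B.
This gives a 6×12 integer matrix of rank 5; reducing to Smith normal form yields diagonal entries (1,1,1,1,1).

Boundary ∂_2: C_2 → C_1 maps a triangle to the signed sum of its edges. For instance
  ∂BDE = DE − BE + BD,
  ∂ABF = BF − AF + AB.
The resulting 12×6 matrix has rank 6, and its Smith normal form has invariant factors (1,1,1,1,1,1).

Reading off H_k = ker ∂_k / im ∂_{k+1}:

  H_2: rank ker ∂_2 − rank ∂_3 = (6 − 6) − 0 = 0, and there is no ∂_3, so H_2 = 0.

(K is a triangulation of the cylinder S^1 x I.)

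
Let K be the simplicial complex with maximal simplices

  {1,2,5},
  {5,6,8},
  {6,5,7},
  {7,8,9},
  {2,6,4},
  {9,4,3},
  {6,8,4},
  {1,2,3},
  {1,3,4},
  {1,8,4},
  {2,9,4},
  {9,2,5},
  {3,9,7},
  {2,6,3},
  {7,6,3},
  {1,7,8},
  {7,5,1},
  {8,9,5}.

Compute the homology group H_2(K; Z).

Order the vertices as 1 < 2 < 3 < 4 < 5 < 6 < 7 < 8 < 9. Listing each simplex with vertices in this order, K has dimension 2 with simplices:

  0-simplices (9): [1], [2], [3], [4], [5], [6], [7], [8], [9]
  1-simplices (27): (27 of them)
  2-simplices (18): [1,2,3], [1,2,5], [1,3,4], [1,4,8], [1,5,7], [1,7,8], [2,3,6], [2,4,6], [2,4,9], [2,5,9], [3,4,9], [3,6,7], [3,7,9], [4,6,8], [5,6,7], [5,6,8], [5,8,9], [7,8,9]

so the chain groups are C_0 ≅ Z^9, C_1 ≅ Z^27, C_2 ≅ Z^18.

Boundary ∂_1: C_1 → C_0 maps an edge to its endpoints' difference, ∂[p,q] = q − p. For instance
  ∂[1,7] = [7] − [1].
The 9×27 boundary matrix has rank 8 and Smith normal form diag(1,1,1,1,1,1,1,1).

Boundary ∂_2: C_2 → C_1 sends each 2-simplex [p,q,r] to [q,r] − [p,r] + [p,q]. For instance
  ∂[3,7,9] = [7,9] − [3,9] + [3,7],
  ∂[2,4,6] = [4,6] − [2,6] + [2,4].
The resulting 27×18 matrix has rank 18, and its Smith normal form has invariant factors (1,1,1,1,1,1,1,1,1,1,1,1,1,1,1,1,1,2).

From H_k ≅ ker(∂_k) / im(∂_{k+1}) we obtain:

  H_2: rank ker ∂_2 − rank ∂_3 = (18 − 18) − 0 = 0, and there is no ∂_3, so H_2 = 0.

(K is a triangulation of the Klein bottle.)

H_2 ≅ 0.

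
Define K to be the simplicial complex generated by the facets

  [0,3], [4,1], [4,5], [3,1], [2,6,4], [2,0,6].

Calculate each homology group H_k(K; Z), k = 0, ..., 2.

H_0 ≅ Z,  H_1 ≅ Z,  H_2 = 0.

Order the vertices as 0 < 1 < 2 < 3 < 4 < 5 < 6. Listing each simplex with vertices in this order, K has dimension 2 with simplices:

  0-simplices (7): [0], [1], [2], [3], [4], [5], [6]
  1-simplices (9): [0,2], [0,3], [0,6], [1,3], [1,4], [2,4], [2,6], [4,5], [4,6]
  2-simplices (2): [0,2,6], [2,4,6]

giving chain groups C_0 ≅ Z^7, C_1 ≅ Z^9, C_2 ≅ Z^2.

∂_1: C_1 → C_0 maps an edge to its endpoints' difference, ∂[p,q] = q − p. For instance
  ∂[2,4] = [4] − [2].
The resulting 7×9 matrix has rank 6, and its Smith normal form has invariant factors (1,1,1,1,1,1).

∂_2: C_2 → C_1 sends each 2-simplex [p,q,r] to [q,r] − [p,r] + [p,q]. For instance
  ∂[2,4,6] = [4,6] − [2,6] + [2,4],
  ∂[0,2,6] = [2,6] − [0,6] + [0,2].
This gives a 9×2 integer matrix of rank 2; reducing to Smith normal form yields diagonal entries (1,1).

Reading off H_k = ker ∂_k / im ∂_{k+1}:

  H_0: rank C_0 − rank ∂_1 = 7 − 6 = 1, and the invariant factors of ∂_1 are all 1, so H_0 ≅ Z.
  H_1: rank ker ∂_1 − rank ∂_2 = (9 − 6) − 2 = 1, and the invariant factors of ∂_2 are all 1, so H_1 ≅ Z.
  H_2: rank ker ∂_2 − rank ∂_3 = (2 − 2) − 0 = 0, and there is no ∂_3, so H_2 ≅ 0.

As a check, the Euler characteristic is 7 − 9 + 2 = 0, which agrees with 1 − 1 + 0 = 0.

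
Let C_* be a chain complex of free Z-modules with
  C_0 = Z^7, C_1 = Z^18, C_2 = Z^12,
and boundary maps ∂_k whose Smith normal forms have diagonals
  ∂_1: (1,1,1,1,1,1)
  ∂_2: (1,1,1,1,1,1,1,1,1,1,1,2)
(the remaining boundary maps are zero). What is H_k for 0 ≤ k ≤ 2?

H_0: b_0 = 7 − 0 − 6 = 1; torsion from ∂_1 factors > 1: none. So H_0 = Z.
H_1: b_1 = 18 − 6 − 12 = 0; torsion from ∂_2 factors > 1: [2]. So H_1 = Z/2Z.
H_2: b_2 = 12 − 12 − 0 = 0; torsion from ∂_3 factors > 1: none. So H_2 = 0.

H_0 = Z,  H_1 = Z/2Z,  H_2 = 0.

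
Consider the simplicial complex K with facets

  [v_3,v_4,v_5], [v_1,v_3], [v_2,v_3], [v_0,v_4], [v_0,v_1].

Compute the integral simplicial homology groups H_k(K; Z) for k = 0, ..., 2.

H_0 = Z,  H_1 = Z,  H_2 = 0.

K has 6 vertices, 7 edges, 1 triangle.
rank ∂_0 = 0, rank ∂_1 = 5 ⇒ b_0 = 6 − 0 − 5 = 1; all invariant factors of ∂_1 are 1 so no torsion. So H_0 ≅ Z.
rank ∂_1 = 5, rank ∂_2 = 1 ⇒ b_1 = 7 − 5 − 1 = 1; all invariant factors of ∂_2 are 1 so no torsion. So H_1 ≅ Z.
rank ∂_2 = 1, rank ∂_3 = 0 ⇒ b_2 = 1 − 1 − 0 = 0. So H_2 ≅ 0.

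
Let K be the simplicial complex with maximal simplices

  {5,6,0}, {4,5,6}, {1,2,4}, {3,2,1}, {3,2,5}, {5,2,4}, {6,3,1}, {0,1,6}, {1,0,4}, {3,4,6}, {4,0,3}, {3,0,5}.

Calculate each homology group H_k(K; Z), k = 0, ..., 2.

Fix the vertex order 0 < 1 < 2 < 3 < 4 < 5 < 6 and write every simplex with vertices in increasing order. Then dim K = 2 and the simplices of K are:

  0-simplices (7): [0], [1], [2], [3], [4], [5], [6]
  1-simplices (18): [0,1], [0,3], [0,4], [0,5], [0,6], [1,2], [1,3], [1,4], [1,6], [2,3], [2,4], [2,5], [3,4], [3,5], [3,6], [4,5], [4,6], [5,6]
  2-simplices (12): [0,1,4], [0,1,6], [0,3,4], [0,3,5], [0,5,6], [1,2,3], [1,2,4], [1,3,6], [2,3,5], [2,4,5], [3,4,6], [4,5,6]

giving chain groups C_0 ≅ Z^7, C_1 ≅ Z^18, C_2 ≅ Z^12.

∂_1: C_1 → C_0 maps an edge to its endpoints' difference, ∂[p,q] = q − p. For instance
  ∂[2,4] = [4] − [2].
The 7×18 boundary matrix has rank 6 and Smith normal form diag(1,1,1,1,1,1).

The boundary map ∂_2: C_2 → C_1 acts by ∂[p,q,r] = [q,r] − [p,r] + [p,q]. For instance
  ∂[3,4,6] = [4,6] − [3,6] + [3,4],
  ∂[1,3,6] = [3,6] − [1,6] + [1,3].
This gives a 18×12 integer matrix of rank 12; reducing to Smith normal form yields diagonal entries (1,1,1,1,1,1,1,1,1,1,1,2).

From H_k ≅ ker(∂_k) / im(∂_{k+1}) we obtain:

  H_0: rank C_0 − rank ∂_1 = 7 − 6 = 1, and the invariant factors of ∂_1 are all 1, so H_0 = Z.
  H_1: rank ker ∂_1 − rank ∂_2 = (18 − 6) − 12 = 0, and ∂_2 has invariant factor 2 > 1, so H_1 = Z/2Z.
  H_2: rank ker ∂_2 − rank ∂_3 = (12 − 12) − 0 = 0, and there is no ∂_3, so H_2 = 0.

(K is a triangulation of the real projective plane RP^2.)

H_0 = Z,  H_1 = Z/2Z,  H_2 = 0.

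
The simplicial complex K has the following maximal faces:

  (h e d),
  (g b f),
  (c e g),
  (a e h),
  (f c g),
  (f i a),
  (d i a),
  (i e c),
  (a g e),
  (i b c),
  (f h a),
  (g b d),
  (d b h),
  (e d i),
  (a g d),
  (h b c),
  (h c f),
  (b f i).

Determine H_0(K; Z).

H_0 ≅ Z.

We work with the vertex ordering a < b < c < d < e < f < g < h < i. The simplices of K, each written with vertices in increasing order, are:

  0-simplices (9): a, b, c, d, e, f, g, h, i
  1-simplices (27): ad, ae, af, ag, ah, ai, bc, bd, bf, bg, bh, bi, ce, cf, cg, ch, ci, de, dg, dh, di, eg, eh, ei, fg, fh, fi
  2-simplices (18): adg, adi, aeg, aeh, afh, afi, bch, bci, bdg, bdh, bfg, bfi, ceg, cei, cfg, cfh, deh, dei

giving chain groups C_0 ≅ Z^9, C_1 ≅ Z^27, C_2 ≅ Z^18.

The boundary map ∂_1: C_1 → C_0 sends each edge [p,q] (with p < q) to q − p. For instance
  ∂eg = g − e.
As a 9×27 matrix over Z this has rank 8, with invariant factors (1,1,1,1,1,1,1,1).

∂_2: C_2 → C_1 maps a triangle to the signed sum of its edges. For instance
  ∂adi = di − ai + ad,
  ∂bch = ch − bh + bc.
The 27×18 boundary matrix has rank 18 and Smith normal form diag(1,1,1,1,1,1,1,1,1,1,1,1,1,1,1,1,1,2).

Now H_k = ker ∂_k / im ∂_{k+1}, so:

  H_0: rank C_0 − rank ∂_1 = 9 − 8 = 1, and the invariant factors of ∂_1 are all 1, so H_0 = Z.

(K is a triangulation of the Klein bottle.)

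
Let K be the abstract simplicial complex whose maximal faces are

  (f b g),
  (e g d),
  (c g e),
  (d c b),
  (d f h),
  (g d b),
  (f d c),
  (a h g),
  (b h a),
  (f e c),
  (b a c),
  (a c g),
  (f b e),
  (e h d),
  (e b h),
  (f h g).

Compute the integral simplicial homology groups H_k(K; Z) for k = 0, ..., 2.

Take the total order a < b < c < d < e < f < g < h on the vertex set. Then K (dimension 2) consists of the simplices:

  0-simplices (8): a, b, c, d, e, f, g, h
  1-simplices (24): ab, ac, ag, ah, bc, bd, be, bf, bg, bh, cd, ce, cf, cg, de, df, dg, dh, ef, eg, eh, fg, fh, gh
  2-simplices (16): abc, abh, acg, agh, bcd, bdg, bef, beh, bfg, cdf, cef, ceg, deg, deh, dfh, fgh

Hence C_0 ≅ Z^8, C_1 ≅ Z^24, C_2 ≅ Z^16.

Boundary ∂_1: C_1 → C_0 is given by ∂[p,q] = [q] − [p]. For instance
  ∂ab = b − a.
This gives a 8×24 integer matrix of rank 7; reducing to Smith normal form yields diagonal entries (1,1,1,1,1,1,1).

∂_2: C_2 → C_1 maps a triangle to the signed sum of its edges. For instance
  ∂cef = ef − cf + ce,
  ∂dfh = fh − dh + df.
As a 24×16 matrix over Z this has rank 15, with invariant factors (1,1,1,1,1,1,1,1,1,1,1,1,1,1,1).

Computing H_k = (kernel of ∂_k) / (image of ∂_{k+1}):

  H_0: rank C_0 − rank ∂_1 = 8 − 7 = 1, and the invariant factors of ∂_1 are all 1, so H_0 = Z.
  H_1: rank ker ∂_1 − rank ∂_2 = (24 − 7) − 15 = 2, and the invariant factors of ∂_2 are all 1, so H_1 = Z^2.
  H_2: rank ker ∂_2 − rank ∂_3 = (16 − 15) − 0 = 1, and there is no ∂_3, so H_2 = Z.

H_0 = Z,  H_1 = Z^2,  H_2 = Z.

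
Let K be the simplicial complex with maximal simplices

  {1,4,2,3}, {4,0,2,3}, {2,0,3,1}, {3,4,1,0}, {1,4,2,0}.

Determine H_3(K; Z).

Order the vertices as 0 < 1 < 2 < 3 < 4. Listing each simplex with vertices in this order, K has dimension 3 with simplices:

  0-simplices (5): [0], [1], [2], [3], [4]
  1-simplices (10): [0,1], [0,2], [0,3], [0,4], [1,2], [1,3], [1,4], [2,3], [2,4], [3,4]
  2-simplices (10): [0,1,2], [0,1,3], [0,1,4], [0,2,3], [0,2,4], [0,3,4], [1,2,3], [1,2,4], [1,3,4], [2,3,4]
  3-simplices (5): [0,1,2,3], [0,1,2,4], [0,1,3,4], [0,2,3,4], [1,2,3,4]

Hence C_0 ≅ Z^5, C_1 ≅ Z^10, C_2 ≅ Z^10, C_3 ≅ Z^5.

Boundary ∂_1: C_1 → C_0 maps an edge to its endpoints' difference, ∂[p,q] = q − p.
The 5×10 boundary matrix has rank 4 and Smith normal form diag(1,1,1,1).

∂_2: C_2 → C_1 sends each 2-simplex [p,q,r] to [q,r] − [p,r] + [p,q]. For instance
  ∂[0,3,4] = [3,4] − [0,4] + [0,3],
  ∂[1,3,4] = [3,4] − [1,4] + [1,3].
This gives a 10×10 integer matrix of rank 6; reducing to Smith normal form yields diagonal entries (1,1,1,1,1,1).

∂_3: C_3 → C_2 sends each 3-simplex σ to the alternating sum Σ_i (−1)^i (σ with its i-th vertex removed). For instance
  ∂[0,1,2,4] = [1,2,4] − [0,2,4] + [0,1,4] − [0,1,2],
  ∂[1,2,3,4] = [2,3,4] − [1,3,4] + [1,2,4] − [1,2,3].
As a 10×5 matrix over Z this has rank 4, with invariant factors (1,1,1,1).

Now H_k = ker ∂_k / im ∂_{k+1}, so:

  H_3: rank ker ∂_3 − rank ∂_4 = (5 − 4) − 0 = 1, and there is no ∂_4, so H_3 ≅ Z.

(K is a triangulation of the 3-sphere S^3.)

H_3 = Z.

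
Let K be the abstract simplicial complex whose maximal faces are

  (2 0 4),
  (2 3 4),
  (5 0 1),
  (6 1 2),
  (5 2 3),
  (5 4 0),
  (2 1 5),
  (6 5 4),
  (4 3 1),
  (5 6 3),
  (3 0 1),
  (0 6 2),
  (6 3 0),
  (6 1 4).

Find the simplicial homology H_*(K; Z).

H_0 ≅ Z,  H_1 ≅ Z^2,  H_2 ≅ Z.

Order the vertices as 0 < 1 < 2 < 3 < 4 < 5 < 6. Listing each simplex with vertices in this order, K has dimension 2 with simplices:

  0-simplices (7): [0], [1], [2], [3], [4], [5], [6]
  1-simplices (21): [0,1], [0,2], [0,3], [0,4], [0,5], [0,6], [1,2], [1,3], [1,4], [1,5], [1,6], [2,3], [2,4], [2,5], [2,6], [3,4], [3,5], [3,6], [4,5], [4,6], [5,6]
  2-simplices (14): [0,1,3], [0,1,5], [0,2,4], [0,2,6], [0,3,6], [0,4,5], [1,2,5], [1,2,6], [1,3,4], [1,4,6], [2,3,4], [2,3,5], [3,5,6], [4,5,6]

so the chain groups are C_0 ≅ Z^7, C_1 ≅ Z^21, C_2 ≅ Z^14.

Boundary ∂_1: C_1 → C_0 is given by ∂[p,q] = [q] − [p].
As a 7×21 matrix over Z this has rank 6, with invariant factors (1,1,1,1,1,1).

Boundary ∂_2: C_2 → C_1 maps a triangle to the signed sum of its edges. For instance
  ∂[0,1,3] = [1,3] − [0,3] + [0,1],
  ∂[3,5,6] = [5,6] − [3,6] + [3,5].
This gives a 21×14 integer matrix of rank 13; reducing to Smith normal form yields diagonal entries (1,1,1,1,1,1,1,1,1,1,1,1,1).

Now H_k = ker ∂_k / im ∂_{k+1}, so:

  H_0: rank C_0 − rank ∂_1 = 7 − 6 = 1, and the invariant factors of ∂_1 are all 1, so H_0 = Z.
  H_1: rank ker ∂_1 − rank ∂_2 = (21 − 6) − 13 = 2, and the invariant factors of ∂_2 are all 1, so H_1 = Z^2.
  H_2: rank ker ∂_2 − rank ∂_3 = (14 − 13) − 0 = 1, and there is no ∂_3, so H_2 = Z.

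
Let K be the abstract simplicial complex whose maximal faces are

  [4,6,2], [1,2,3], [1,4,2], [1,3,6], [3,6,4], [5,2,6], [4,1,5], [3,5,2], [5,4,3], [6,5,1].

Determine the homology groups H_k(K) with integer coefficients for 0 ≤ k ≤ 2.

H_0 ≅ Z,  H_1 ≅ Z/2,  H_2 = 0.

K has 6 vertices, 15 edges, 10 triangles.
rank ∂_0 = 0, rank ∂_1 = 5 ⇒ b_0 = 6 − 0 − 5 = 1; all invariant factors of ∂_1 are 1 so no torsion. So H_0 = Z.
rank ∂_1 = 5, rank ∂_2 = 10 ⇒ b_1 = 15 − 5 − 10 = 0; ∂_2 has invariant factor(s) [2] giving torsion. So H_1 = Z/2.
rank ∂_2 = 10, rank ∂_3 = 0 ⇒ b_2 = 10 − 10 − 0 = 0. So H_2 = 0.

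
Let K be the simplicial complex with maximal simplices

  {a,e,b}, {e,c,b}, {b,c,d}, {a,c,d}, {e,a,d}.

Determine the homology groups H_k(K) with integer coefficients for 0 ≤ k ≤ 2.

K has 5 vertices, 10 edges, 5 triangles.
rank ∂_0 = 0, rank ∂_1 = 4 ⇒ b_0 = 5 − 0 − 4 = 1; all invariant factors of ∂_1 are 1 so no torsion. So H_0 = Z.
rank ∂_1 = 4, rank ∂_2 = 5 ⇒ b_1 = 10 − 4 − 5 = 1; all invariant factors of ∂_2 are 1 so no torsion. So H_1 = Z.
rank ∂_2 = 5, rank ∂_3 = 0 ⇒ b_2 = 5 − 5 − 0 = 0. So H_2 = 0.

H_0 ≅ Z,  H_1 ≅ Z,  H_2 = 0.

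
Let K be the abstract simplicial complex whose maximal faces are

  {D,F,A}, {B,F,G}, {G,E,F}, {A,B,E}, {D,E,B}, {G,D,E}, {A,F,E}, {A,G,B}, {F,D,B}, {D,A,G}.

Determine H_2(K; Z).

We work with the vertex ordering A < B < D < E < F < G. The simplices of K, each written with vertices in increasing order, are:

  0-simplices (6): A, B, D, E, F, G
  1-simplices (15): AB, AD, AE, AF, AG, BD, BE, BF, BG, DE, DF, DG, EF, EG, FG
  2-simplices (10): ABE, ABG, ADF, ADG, AEF, BDE, BDF, BFG, DEG, EFG

so the chain groups are C_0 ≅ Z^6, C_1 ≅ Z^15, C_2 ≅ Z^10.

The boundary map ∂_1: C_1 → C_0 maps an edge to its endpoints' difference, ∂[p,q] = q − p. For instance
  ∂AF = F − A.
The 6×15 boundary matrix has rank 5 and Smith normal form diag(1,1,1,1,1).

∂_2: C_2 → C_1 acts by ∂[p,q,r] = [q,r] − [p,r] + [p,q]. For instance
  ∂BDF = DF − BF + BD,
  ∂DEG = EG − DG + DE.
This gives a 15×10 integer matrix of rank 10; reducing to Smith normal form yields diagonal entries (1,1,1,1,1,1,1,1,1,2).

From H_k ≅ ker(∂_k) / im(∂_{k+1}) we obtain:

  H_2: rank ker ∂_2 − rank ∂_3 = (10 − 10) − 0 = 0, and there is no ∂_3, so H_2 = 0.

H_2 = 0.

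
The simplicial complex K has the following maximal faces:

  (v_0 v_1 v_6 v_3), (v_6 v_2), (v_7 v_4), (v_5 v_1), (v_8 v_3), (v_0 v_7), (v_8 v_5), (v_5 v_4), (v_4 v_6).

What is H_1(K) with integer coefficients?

Take the total order v_0 < v_1 < v_2 < v_3 < v_4 < v_5 < v_6 < v_7 < v_8 on the vertex set. Then K (dimension 3) consists of the simplices:

  0-simplices (9): [v_0], [v_1], [v_2], [v_3], [v_4], [v_5], [v_6], [v_7], [v_8]
  1-simplices (14): [v_0,v_1], [v_0,v_3], [v_0,v_6], [v_0,v_7], [v_1,v_3], [v_1,v_5], [v_1,v_6], [v_2,v_6], [v_3,v_6], [v_3,v_8], [v_4,v_5], [v_4,v_6], [v_4,v_7], [v_5,v_8]
  2-simplices (4): [v_0,v_1,v_3], [v_0,v_1,v_6], [v_0,v_3,v_6], [v_1,v_3,v_6]
  3-simplices (1): [v_0,v_1,v_3,v_6]

so the chain groups are C_0 ≅ Z^9, C_1 ≅ Z^14, C_2 ≅ Z^4, C_3 ≅ Z^1.

∂_1: C_1 → C_0 sends each edge [p,q] (with p < q) to q − p. For instance
  ∂[v_1,v_3] = [v_3] − [v_1].
The resulting 9×14 matrix has rank 8, and its Smith normal form has invariant factors (1,1,1,1,1,1,1,1).

Boundary ∂_2: C_2 → C_1 sends each 2-simplex [p,q,r] to [q,r] − [p,r] + [p,q]. For instance
  ∂[v_0,v_1,v_3] = [v_1,v_3] − [v_0,v_3] + [v_0,v_1],
  ∂[v_1,v_3,v_6] = [v_3,v_6] − [v_1,v_6] + [v_1,v_3].
The 14×4 boundary matrix has rank 3 and Smith normal form diag(1,1,1).

∂_3: C_3 → C_2 sends each 3-simplex σ to the alternating sum Σ_i (−1)^i (σ with its i-th vertex removed). For instance
  ∂[v_0,v_1,v_3,v_6] = [v_1,v_3,v_6] − [v_0,v_3,v_6] + [v_0,v_1,v_6] − [v_0,v_1,v_3].
As a 4×1 matrix over Z this has rank 1, with invariant factors (1).

Computing H_k = (kernel of ∂_k) / (image of ∂_{k+1}):

  H_1: rank ker ∂_1 − rank ∂_2 = (14 − 8) − 3 = 3, and the invariant factors of ∂_2 are all 1, so H_1 ≅ Z^3.

H_1 = Z^3.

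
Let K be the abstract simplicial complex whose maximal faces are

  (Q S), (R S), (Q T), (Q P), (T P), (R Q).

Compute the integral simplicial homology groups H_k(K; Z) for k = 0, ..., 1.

Take the total order P < Q < R < S < T on the vertex set. Then K (dimension 1) consists of the simplices:

  0-simplices (5): P, Q, R, S, T
  1-simplices (6): PQ, PT, QR, QS, QT, RS

Hence C_0 ≅ Z^5, C_1 ≅ Z^6.

∂_1: C_1 → C_0 sends each edge [p,q] (with p < q) to q − p. For instance
  ∂RS = S − R.
The 5×6 boundary matrix has rank 4 and Smith normal form diag(1,1,1,1).

From H_k ≅ ker(∂_k) / im(∂_{k+1}) we obtain:

  H_0: rank C_0 − rank ∂_1 = 5 − 4 = 1, and the invariant factors of ∂_1 are all 1, so H_0 ≅ Z.
  H_1: rank ker ∂_1 − rank ∂_2 = (6 − 4) − 0 = 2, and there is no ∂_2, so H_1 ≅ Z^2.

H_0 ≅ Z,  H_1 ≅ Z^2.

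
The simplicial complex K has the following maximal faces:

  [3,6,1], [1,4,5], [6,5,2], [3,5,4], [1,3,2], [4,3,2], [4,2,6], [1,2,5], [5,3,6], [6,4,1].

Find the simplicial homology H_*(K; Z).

H_0 ≅ Z,  H_1 ≅ Z/2,  H_2 = 0.

We work with the vertex ordering 1 < 2 < 3 < 4 < 5 < 6. The simplices of K, each written with vertices in increasing order, are:

  0-simplices (6): [1], [2], [3], [4], [5], [6]
  1-simplices (15): [1,2], [1,3], [1,4], [1,5], [1,6], [2,3], [2,4], [2,5], [2,6], [3,4], [3,5], [3,6], [4,5], [4,6], [5,6]
  2-simplices (10): [1,2,3], [1,2,5], [1,3,6], [1,4,5], [1,4,6], [2,3,4], [2,4,6], [2,5,6], [3,4,5], [3,5,6]

Hence C_0 ≅ Z^6, C_1 ≅ Z^15, C_2 ≅ Z^10.

Boundary ∂_1: C_1 → C_0 sends each edge [p,q] (with p < q) to q − p. For instance
  ∂[1,4] = [4] − [1].
This gives a 6×15 integer matrix of rank 5; reducing to Smith normal form yields diagonal entries (1,1,1,1,1).

The boundary map ∂_2: C_2 → C_1 sends each 2-simplex [p,q,r] to [q,r] − [p,r] + [p,q]. For instance
  ∂[1,4,5] = [4,5] − [1,5] + [1,4],
  ∂[1,2,3] = [2,3] − [1,3] + [1,2].
This gives a 15×10 integer matrix of rank 10; reducing to Smith normal form yields diagonal entries (1,1,1,1,1,1,1,1,1,2).

From H_k ≅ ker(∂_k) / im(∂_{k+1}) we obtain:

  H_0: rank C_0 − rank ∂_1 = 6 − 5 = 1, and the invariant factors of ∂_1 are all 1, so H_0 ≅ Z.
  H_1: rank ker ∂_1 − rank ∂_2 = (15 − 5) − 10 = 0, and ∂_2 has invariant factor 2 > 1, so H_1 ≅ Z/2.
  H_2: rank ker ∂_2 − rank ∂_3 = (10 − 10) − 0 = 0, and there is no ∂_3, so H_2 ≅ 0.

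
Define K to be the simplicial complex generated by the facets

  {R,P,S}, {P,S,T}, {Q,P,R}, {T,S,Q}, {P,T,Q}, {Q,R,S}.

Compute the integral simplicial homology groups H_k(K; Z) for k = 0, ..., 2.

H_0 = Z,  H_1 = 0,  H_2 = Z.

K has 5 vertices, 9 edges, 6 triangles.
rank ∂_0 = 0, rank ∂_1 = 4 ⇒ b_0 = 5 − 0 − 4 = 1; all invariant factors of ∂_1 are 1 so no torsion. So H_0 = Z.
rank ∂_1 = 4, rank ∂_2 = 5 ⇒ b_1 = 9 − 4 − 5 = 0; all invariant factors of ∂_2 are 1 so no torsion. So H_1 = 0.
rank ∂_2 = 5, rank ∂_3 = 0 ⇒ b_2 = 6 − 5 − 0 = 1. So H_2 = Z.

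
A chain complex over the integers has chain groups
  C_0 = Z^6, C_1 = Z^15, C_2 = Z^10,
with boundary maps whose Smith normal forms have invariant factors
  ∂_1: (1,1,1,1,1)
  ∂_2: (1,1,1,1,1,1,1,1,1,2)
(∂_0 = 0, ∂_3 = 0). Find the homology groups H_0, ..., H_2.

H_0 ≅ Z,  H_1 ≅ Z/2,  H_2 = 0.

H_0: b_0 = 6 − 0 − 5 = 1; torsion from ∂_1 factors > 1: none. So H_0 ≅ Z.
H_1: b_1 = 15 − 5 − 10 = 0; torsion from ∂_2 factors > 1: [2]. So H_1 ≅ Z/2.
H_2: b_2 = 10 − 10 − 0 = 0; torsion from ∂_3 factors > 1: none. So H_2 ≅ 0.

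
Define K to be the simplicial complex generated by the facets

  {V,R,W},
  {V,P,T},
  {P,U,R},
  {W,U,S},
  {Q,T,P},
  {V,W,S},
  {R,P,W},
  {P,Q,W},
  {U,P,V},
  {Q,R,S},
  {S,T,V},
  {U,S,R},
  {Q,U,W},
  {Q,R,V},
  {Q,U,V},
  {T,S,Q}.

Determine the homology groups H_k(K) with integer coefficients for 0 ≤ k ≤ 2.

H_0 = Z,  H_1 = Z^2,  H_2 = Z.

Fix the vertex order P < Q < R < S < T < U < V < W and write every simplex with vertices in increasing order. Then dim K = 2 and the simplices of K are:

  0-simplices (8): P, Q, R, S, T, U, V, W
  1-simplices (24): PQ, PR, PT, PU, PV, PW, QR, QS, QT, QU, QV, QW, RS, RU, RV, RW, ST, SU, SV, SW, TV, UV, UW, VW
  2-simplices (16): PQT, PQW, PRU, PRW, PTV, PUV, QRS, QRV, QST, QUV, QUW, RSU, RVW, STV, SUW, SVW

Hence C_0 ≅ Z^8, C_1 ≅ Z^24, C_2 ≅ Z^16.

The boundary map ∂_1: C_1 → C_0 sends each edge [p,q] (with p < q) to q − p. For instance
  ∂PW = W − P.
The resulting 8×24 matrix has rank 7, and its Smith normal form has invariant factors (1,1,1,1,1,1,1).

Boundary ∂_2: C_2 → C_1 sends each 2-simplex [p,q,r] to [q,r] − [p,r] + [p,q]. For instance
  ∂SVW = VW − SW + SV,
  ∂QRS = RS − QS + QR.
This gives a 24×16 integer matrix of rank 15; reducing to Smith normal form yields diagonal entries (1,1,1,1,1,1,1,1,1,1,1,1,1,1,1).

Now H_k = ker ∂_k / im ∂_{k+1}, so:

  H_0: rank C_0 − rank ∂_1 = 8 − 7 = 1, and the invariant factors of ∂_1 are all 1, so H_0 = Z.
  H_1: rank ker ∂_1 − rank ∂_2 = (24 − 7) − 15 = 2, and the invariant factors of ∂_2 are all 1, so H_1 = Z^2.
  H_2: rank ker ∂_2 − rank ∂_3 = (16 − 15) − 0 = 1, and there is no ∂_3, so H_2 = Z.

As a check, the Euler characteristic is 8 − 24 + 16 = 0, which agrees with 1 − 2 + 1 = 0.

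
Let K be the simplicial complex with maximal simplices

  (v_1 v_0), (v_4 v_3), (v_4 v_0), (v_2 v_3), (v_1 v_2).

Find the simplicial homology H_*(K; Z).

H_0 ≅ Z,  H_1 ≅ Z.

Order the vertices as v_0 < v_1 < v_2 < v_3 < v_4. Listing each simplex with vertices in this order, K has dimension 1 with simplices:

  0-simplices (5): [v_0], [v_1], [v_2], [v_3], [v_4]
  1-simplices (5): [v_0,v_1], [v_0,v_4], [v_1,v_2], [v_2,v_3], [v_3,v_4]

giving chain groups C_0 ≅ Z^5, C_1 ≅ Z^5.

∂_1: C_1 → C_0 is given by ∂[p,q] = [q] − [p].
This gives a 5×5 integer matrix of rank 4; reducing to Smith normal form yields diagonal entries (1,1,1,1).

From H_k ≅ ker(∂_k) / im(∂_{k+1}) we obtain:

  H_0: rank C_0 − rank ∂_1 = 5 − 4 = 1, and the invariant factors of ∂_1 are all 1, so H_0 ≅ Z.
  H_1: rank ker ∂_1 − rank ∂_2 = (5 − 4) − 0 = 1, and there is no ∂_2, so H_1 ≅ Z.

As a check, the Euler characteristic is 5 − 5 = 0, which agrees with 1 − 1 = 0.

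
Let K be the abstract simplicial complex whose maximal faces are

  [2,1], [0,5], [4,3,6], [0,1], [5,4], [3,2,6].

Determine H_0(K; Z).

Take the total order 0 < 1 < 2 < 3 < 4 < 5 < 6 on the vertex set. Then K (dimension 2) consists of the simplices:

  0-simplices (7): [0], [1], [2], [3], [4], [5], [6]
  1-simplices (9): [0,1], [0,5], [1,2], [2,3], [2,6], [3,4], [3,6], [4,5], [4,6]
  2-simplices (2): [2,3,6], [3,4,6]

giving chain groups C_0 ≅ Z^7, C_1 ≅ Z^9, C_2 ≅ Z^2.

∂_1: C_1 → C_0 maps an edge to its endpoints' difference, ∂[p,q] = q − p.
As a 7×9 matrix over Z this has rank 6, with invariant factors (1,1,1,1,1,1).

Boundary ∂_2: C_2 → C_1 sends each 2-simplex [p,q,r] to [q,r] − [p,r] + [p,q]. For instance
  ∂[3,4,6] = [4,6] − [3,6] + [3,4],
  ∂[2,3,6] = [3,6] − [2,6] + [2,3].
The resulting 9×2 matrix has rank 2, and its Smith normal form has invariant factors (1,1).

Reading off H_k = ker ∂_k / im ∂_{k+1}:

  H_0: rank C_0 − rank ∂_1 = 7 − 6 = 1, and the invariant factors of ∂_1 are all 1, so H_0 = Z.

H_0 = Z.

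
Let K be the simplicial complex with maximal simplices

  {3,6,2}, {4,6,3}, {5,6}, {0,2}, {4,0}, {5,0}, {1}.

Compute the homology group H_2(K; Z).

We work with the vertex ordering 0 < 1 < 2 < 3 < 4 < 5 < 6. The simplices of K, each written with vertices in increasing order, are:

  0-simplices (7): [0], [1], [2], [3], [4], [5], [6]
  1-simplices (9): [0,2], [0,4], [0,5], [2,3], [2,6], [3,4], [3,6], [4,6], [5,6]
  2-simplices (2): [2,3,6], [3,4,6]

giving chain groups C_0 ≅ Z^7, C_1 ≅ Z^9, C_2 ≅ Z^2.

∂_1: C_1 → C_0 maps an edge to its endpoints' difference, ∂[p,q] = q − p. For instance
  ∂[0,2] = [2] − [0].
The 7×9 boundary matrix has rank 5 and Smith normal form diag(1,1,1,1,1).

∂_2: C_2 → C_1 sends each 2-simplex [p,q,r] to [q,r] − [p,r] + [p,q]. For instance
  ∂[2,3,6] = [3,6] − [2,6] + [2,3],
  ∂[3,4,6] = [4,6] − [3,6] + [3,4].
This gives a 9×2 integer matrix of rank 2; reducing to Smith normal form yields diagonal entries (1,1).

Computing H_k = (kernel of ∂_k) / (image of ∂_{k+1}):

  H_2: rank ker ∂_2 − rank ∂_3 = (2 − 2) − 0 = 0, and there is no ∂_3, so H_2 ≅ 0.

H_2 ≅ 0.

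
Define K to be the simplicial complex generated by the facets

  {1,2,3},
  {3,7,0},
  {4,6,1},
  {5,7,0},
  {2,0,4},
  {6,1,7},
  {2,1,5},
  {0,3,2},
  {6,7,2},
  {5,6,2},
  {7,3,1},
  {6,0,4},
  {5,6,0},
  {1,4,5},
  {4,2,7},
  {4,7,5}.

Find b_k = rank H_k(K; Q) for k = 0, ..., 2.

Order the vertices as 0 < 1 < 2 < 3 < 4 < 5 < 6 < 7. Listing each simplex with vertices in this order, K has dimension 2 with simplices:

  0-simplices (8): [0], [1], [2], [3], [4], [5], [6], [7]
  1-simplices (24): (24 of them)
  2-simplices (16): [0,2,3], [0,2,4], [0,3,7], [0,4,6], [0,5,6], [0,5,7], [1,2,3], [1,2,5], [1,3,7], [1,4,5], [1,4,6], [1,6,7], [2,4,7], [2,5,6], [2,6,7], [4,5,7]

giving chain groups C_0 ≅ Z^8, C_1 ≅ Z^24, C_2 ≅ Z^16.

The boundary map ∂_1: C_1 → C_0 sends each edge [p,q] (with p < q) to q − p. For instance
  ∂[0,5] = [5] − [0].
This gives a 8×24 integer matrix of rank 7; reducing to Smith normal form yields diagonal entries (1,1,1,1,1,1,1).

∂_2: C_2 → C_1 maps a triangle to the signed sum of its edges. For instance
  ∂[2,6,7] = [6,7] − [2,7] + [2,6],
  ∂[0,3,7] = [3,7] − [0,7] + [0,3].
The resulting 24×16 matrix has rank 15, and its Smith normal form has invariant factors (1,1,1,1,1,1,1,1,1,1,1,1,1,1,1).

Computing H_k = (kernel of ∂_k) / (image of ∂_{k+1}):

  H_0: rank C_0 − rank ∂_1 = 8 − 7 = 1, and the invariant factors of ∂_1 are all 1, so H_0 = Z.
  H_1: rank ker ∂_1 − rank ∂_2 = (24 − 7) − 15 = 2, and the invariant factors of ∂_2 are all 1, so H_1 = Z^2.
  H_2: rank ker ∂_2 − rank ∂_3 = (16 − 15) − 0 = 1, and there is no ∂_3, so H_2 = Z.

As a check, the Euler characteristic is 8 − 24 + 16 = 0, which agrees with 1 − 2 + 1 = 0.
(K is a triangulation of the torus T^2.)

Hence the Betti numbers are b_0 = 1, b_1 = 2, b_2 = 1.

b_0 = 1, b_1 = 2, b_2 = 1.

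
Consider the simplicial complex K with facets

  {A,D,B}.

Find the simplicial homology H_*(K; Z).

K has 3 vertices, 3 edges, 1 triangle.
rank ∂_0 = 0, rank ∂_1 = 2 ⇒ b_0 = 3 − 0 − 2 = 1; all invariant factors of ∂_1 are 1 so no torsion. So H_0 = Z.
rank ∂_1 = 2, rank ∂_2 = 1 ⇒ b_1 = 3 − 2 − 1 = 0; all invariant factors of ∂_2 are 1 so no torsion. So H_1 = 0.
rank ∂_2 = 1, rank ∂_3 = 0 ⇒ b_2 = 1 − 1 − 0 = 0. So H_2 = 0.

H_0 = Z,  H_1 = 0,  H_2 = 0.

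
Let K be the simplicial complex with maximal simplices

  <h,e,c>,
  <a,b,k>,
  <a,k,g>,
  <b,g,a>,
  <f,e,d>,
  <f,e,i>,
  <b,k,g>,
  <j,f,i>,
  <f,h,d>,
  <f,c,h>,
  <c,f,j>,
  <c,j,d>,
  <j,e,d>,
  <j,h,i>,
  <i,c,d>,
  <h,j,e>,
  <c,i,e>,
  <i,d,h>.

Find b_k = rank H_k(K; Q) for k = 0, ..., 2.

Take the total order a < b < c < d < e < f < g < h < i < j < k on the vertex set. Then K (dimension 2) consists of the simplices:

  0-simplices (11): a, b, c, d, e, f, g, h, i, j, k
  1-simplices (27): ab, ag, ak, bg, bk, cd, ce, cf, ch, ci, cj, de, df, dh, di, dj, ef, eh, ei, ej, fh, fi, fj, gk, hi, hj, ij
  2-simplices (18): abg, abk, agk, bgk, cdi, cdj, ceh, cei, cfh, cfj, def, dej, dfh, dhi, efi, ehj, fij, hij

so the chain groups are C_0 ≅ Z^11, C_1 ≅ Z^27, C_2 ≅ Z^18.

∂_1: C_1 → C_0 sends each edge [p,q] (with p < q) to q − p. For instance
  ∂cf = f − c.
The 11×27 boundary matrix has rank 9 and Smith normal form diag(1,1,1,1,1,1,1,1,1).

∂_2: C_2 → C_1 acts by ∂[p,q,r] = [q,r] − [p,r] + [p,q]. For instance
  ∂cei = ei − ci + ce,
  ∂def = ef − df + de.
As a 27×18 matrix over Z this has rank 16, with invariant factors (1,1,1,1,1,1,1,1,1,1,1,1,1,1,1,1).

Computing H_k = (kernel of ∂_k) / (image of ∂_{k+1}):

  H_0: rank C_0 − rank ∂_1 = 11 − 9 = 2, and the invariant factors of ∂_1 are all 1, so H_0 = Z^2.
  H_1: rank ker ∂_1 − rank ∂_2 = (27 − 9) − 16 = 2, and the invariant factors of ∂_2 are all 1, so H_1 = Z^2.
  H_2: rank ker ∂_2 − rank ∂_3 = (18 − 16) − 0 = 2, and there is no ∂_3, so H_2 = Z^2.

As a check, the Euler characteristic is 11 − 27 + 18 = 2, which agrees with 2 − 2 + 2 = 2.

Hence the Betti numbers are b_0 = 2, b_1 = 2, b_2 = 2.

b_0 = 2, b_1 = 2, b_2 = 2.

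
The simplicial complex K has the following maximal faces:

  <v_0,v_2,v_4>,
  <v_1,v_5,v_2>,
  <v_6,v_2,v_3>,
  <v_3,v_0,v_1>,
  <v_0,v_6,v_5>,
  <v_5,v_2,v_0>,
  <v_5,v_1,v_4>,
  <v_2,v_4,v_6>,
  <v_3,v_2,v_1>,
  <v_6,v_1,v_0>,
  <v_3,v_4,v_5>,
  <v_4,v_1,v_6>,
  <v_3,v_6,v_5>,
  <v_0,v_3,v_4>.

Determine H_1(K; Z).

H_1 ≅ Z^2.

We work with the vertex ordering v_0 < v_1 < v_2 < v_3 < v_4 < v_5 < v_6. The simplices of K, each written with vertices in increasing order, are:

  0-simplices (7): [v_0], [v_1], [v_2], [v_3], [v_4], [v_5], [v_6]
  1-simplices (21): (21 of them)
  2-simplices (14): (14 of them)

Hence C_0 ≅ Z^7, C_1 ≅ Z^21, C_2 ≅ Z^14.

∂_1: C_1 → C_0 is given by ∂[p,q] = [q] − [p]. For instance
  ∂[v_4,v_5] = [v_5] − [v_4].
The 7×21 boundary matrix has rank 6 and Smith normal form diag(1,1,1,1,1,1).

The boundary map ∂_2: C_2 → C_1 sends each 2-simplex [p,q,r] to [q,r] − [p,r] + [p,q]. For instance
  ∂[v_2,v_4,v_6] = [v_4,v_6] − [v_2,v_6] + [v_2,v_4],
  ∂[v_0,v_2,v_5] = [v_2,v_5] − [v_0,v_5] + [v_0,v_2].
The 21×14 boundary matrix has rank 13 and Smith normal form diag(1,1,1,1,1,1,1,1,1,1,1,1,1).

Now H_k = ker ∂_k / im ∂_{k+1}, so:

  H_1: rank ker ∂_1 − rank ∂_2 = (21 − 6) − 13 = 2, and the invariant factors of ∂_2 are all 1, so H_1 ≅ Z^2.

(K is a triangulation of the torus T^2.)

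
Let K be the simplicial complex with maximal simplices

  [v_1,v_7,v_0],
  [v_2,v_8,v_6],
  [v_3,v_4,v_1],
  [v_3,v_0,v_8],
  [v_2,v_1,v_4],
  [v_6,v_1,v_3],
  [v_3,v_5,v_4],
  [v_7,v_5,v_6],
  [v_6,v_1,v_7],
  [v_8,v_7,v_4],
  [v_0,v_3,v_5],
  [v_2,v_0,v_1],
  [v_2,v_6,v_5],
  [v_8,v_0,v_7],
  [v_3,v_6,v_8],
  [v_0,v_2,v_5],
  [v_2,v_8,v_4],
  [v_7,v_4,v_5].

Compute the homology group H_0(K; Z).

H_0 = Z.

Order the vertices as v_0 < v_1 < v_2 < v_3 < v_4 < v_5 < v_6 < v_7 < v_8. Listing each simplex with vertices in this order, K has dimension 2 with simplices:

  0-simplices (9): [v_0], [v_1], [v_2], [v_3], [v_4], [v_5], [v_6], [v_7], [v_8]
  1-simplices (27): (27 of them)
  2-simplices (18): (18 of them)

so the chain groups are C_0 ≅ Z^9, C_1 ≅ Z^27, C_2 ≅ Z^18.

∂_1: C_1 → C_0 maps an edge to its endpoints' difference, ∂[p,q] = q − p. For instance
  ∂[v_4,v_8] = [v_8] − [v_4].
As a 9×27 matrix over Z this has rank 8, with invariant factors (1,1,1,1,1,1,1,1).

∂_2: C_2 → C_1 sends each 2-simplex [p,q,r] to [q,r] − [p,r] + [p,q]. For instance
  ∂[v_1,v_6,v_7] = [v_6,v_7] − [v_1,v_7] + [v_1,v_6],
  ∂[v_5,v_6,v_7] = [v_6,v_7] − [v_5,v_7] + [v_5,v_6].
The 27×18 boundary matrix has rank 17 and Smith normal form diag(1,1,1,1,1,1,1,1,1,1,1,1,1,1,1,1,1).

Reading off H_k = ker ∂_k / im ∂_{k+1}:

  H_0: rank C_0 − rank ∂_1 = 9 − 8 = 1, and the invariant factors of ∂_1 are all 1, so H_0 = Z.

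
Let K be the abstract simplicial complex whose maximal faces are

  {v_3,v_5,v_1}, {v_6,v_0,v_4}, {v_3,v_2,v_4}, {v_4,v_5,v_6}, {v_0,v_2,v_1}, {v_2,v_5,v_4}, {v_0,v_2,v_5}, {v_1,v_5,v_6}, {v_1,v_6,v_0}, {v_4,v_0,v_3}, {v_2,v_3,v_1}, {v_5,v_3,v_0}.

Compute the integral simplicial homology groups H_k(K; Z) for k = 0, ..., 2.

Take the total order v_0 < v_1 < v_2 < v_3 < v_4 < v_5 < v_6 on the vertex set. Then K (dimension 2) consists of the simplices:

  0-simplices (7): [v_0], [v_1], [v_2], [v_3], [v_4], [v_5], [v_6]
  1-simplices (18): (18 of them)
  2-simplices (12): (12 of them)

Hence C_0 ≅ Z^7, C_1 ≅ Z^18, C_2 ≅ Z^12.

The boundary map ∂_1: C_1 → C_0 is given by ∂[p,q] = [q] − [p]. For instance
  ∂[v_0,v_4] = [v_4] − [v_0].
The 7×18 boundary matrix has rank 6 and Smith normal form diag(1,1,1,1,1,1).

Boundary ∂_2: C_2 → C_1 sends each 2-simplex [p,q,r] to [q,r] − [p,r] + [p,q]. For instance
  ∂[v_1,v_3,v_5] = [v_3,v_5] − [v_1,v_5] + [v_1,v_3],
  ∂[v_0,v_3,v_4] = [v_3,v_4] − [v_0,v_4] + [v_0,v_3].
As a 18×12 matrix over Z this has rank 12, with invariant factors (1,1,1,1,1,1,1,1,1,1,1,2).

From H_k ≅ ker(∂_k) / im(∂_{k+1}) we obtain:

  H_0: rank C_0 − rank ∂_1 = 7 − 6 = 1, and the invariant factors of ∂_1 are all 1, so H_0 = Z.
  H_1: rank ker ∂_1 − rank ∂_2 = (18 − 6) − 12 = 0, and ∂_2 has invariant factor 2 > 1, so H_1 = Z_2.
  H_2: rank ker ∂_2 − rank ∂_3 = (12 − 12) − 0 = 0, and there is no ∂_3, so H_2 = 0.

H_0 = Z,  H_1 = Z_2,  H_2 = 0.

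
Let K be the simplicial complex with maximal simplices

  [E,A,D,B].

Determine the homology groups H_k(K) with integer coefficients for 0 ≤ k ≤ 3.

H_0 = Z,  H_1 = 0,  H_2 = 0,  H_3 = 0.

Order the vertices as A < B < D < E. Listing each simplex with vertices in this order, K has dimension 3 with simplices:

  0-simplices (4): A, B, D, E
  1-simplices (6): AB, AD, AE, BD, BE, DE
  2-simplices (4): ABD, ABE, ADE, BDE
  3-simplices (1): ABDE

giving chain groups C_0 ≅ Z^4, C_1 ≅ Z^6, C_2 ≅ Z^4, C_3 ≅ Z^1.

The boundary map ∂_1: C_1 → C_0 sends each edge [p,q] (with p < q) to q − p. For instance
  ∂BD = D − B.
As a 4×6 matrix over Z this has rank 3, with invariant factors (1,1,1).

The boundary map ∂_2: C_2 → C_1 sends each 2-simplex [p,q,r] to [q,r] − [p,r] + [p,q]. For instance
  ∂BDE = DE − BE + BD,
  ∂ABE = BE − AE + AB.
This gives a 6×4 integer matrix of rank 3; reducing to Smith normal form yields diagonal entries (1,1,1).

The boundary map ∂_3: C_3 → C_2 sends each 3-simplex σ to the alternating sum Σ_i (−1)^i (σ with its i-th vertex removed). For instance
  ∂ABDE = BDE − ADE + ABE − ABD.
As a 4×1 matrix over Z this has rank 1, with invariant factors (1).

From H_k ≅ ker(∂_k) / im(∂_{k+1}) we obtain:

  H_0: rank C_0 − rank ∂_1 = 4 − 3 = 1, and the invariant factors of ∂_1 are all 1, so H_0 ≅ Z.
  H_1: rank ker ∂_1 − rank ∂_2 = (6 − 3) − 3 = 0, and the invariant factors of ∂_2 are all 1, so H_1 ≅ 0.
  H_2: rank ker ∂_2 − rank ∂_3 = (4 − 3) − 1 = 0, and the invariant factors of ∂_3 are all 1, so H_2 ≅ 0.
  H_3: rank ker ∂_3 − rank ∂_4 = (1 − 1) − 0 = 0, and there is no ∂_4, so H_3 ≅ 0.

(K is a triangulation of the 3-simplex.)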